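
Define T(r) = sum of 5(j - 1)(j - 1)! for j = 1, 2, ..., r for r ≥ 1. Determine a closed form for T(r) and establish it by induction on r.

We claim T(r) = 5r! - 5 for all r ≥ 1.
Base case (r = 1): T(1) = 0, and the closed form gives 0. They agree.
Inductive step: suppose the statement holds for some j ≥ 1, so T(j) = 5j! - 5.
Then T(j+1) = T(j) + (5j·j!) = (5j! - 5) + (5j·j!).
Simplifying, T(j+1) = 5(j+1)! - 5,
which is the closed form with r = j+1.
This completes the induction.

T(r) = 5r! - 5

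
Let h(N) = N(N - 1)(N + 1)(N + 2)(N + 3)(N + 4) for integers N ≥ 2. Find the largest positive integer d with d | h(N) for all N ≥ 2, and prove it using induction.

d = 720

Computing the first values: h(2) = 720 and h(3) = 5040; gcd(720, 5040) = 720, so d ≤ 720.
We prove 720 | N(N - 1)(N + 1)(N + 2)(N + 3)(N + 4) for all N ≥ 2 by induction on N.
Base step (N = 2): h(2) = 720 = 720·(1), so 720 | h(2).
Inductive step: assume the claim holds for N = j, i.e. 720 | h(j). Then
h(j+1) − h(j) = j·(j+1)·(j+2)·(j+3)·(j+4)·(j+5) − (j-1)·j·(j+1)·(j+2)·(j+3)·(j+4) = j·(j+1)·(j+2)·(j+3)·(j+4)·[(j+5) − (j-1)] = 6·j·(j+1)·(j+2)·(j+3)·(j+4). The product of 5 consecutive integers is divisible by (5)! = 120, so h(j+1) − h(j) is divisible by 6·120 = 720. By the inductive hypothesis 720 | h(j), hence 720 | h(j+1).
This completes the induction.
Therefore the largest such d is 720.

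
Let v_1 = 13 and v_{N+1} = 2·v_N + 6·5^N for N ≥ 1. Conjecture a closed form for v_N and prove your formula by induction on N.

Computing the first terms: v_1 = 13, v_2 = 56, v_3 = 262. This suggests v_N = 3·2^(N - 1) + 2·5^N.
Base step (N = 1): the formula gives 13 = 13 = v_1.
Inductive step: assume the claim holds for N = j, so v_j = 3·2^(j - 1) + 2·5^j.
Then v_{j+1} = 2·v_j + 6·5^j = 2·(3·2^(j - 1) + 2·5^j) + 6·5^j = 3·2^j + 2·5^(j + 1) = 3·2^((j+1) - 1) + 2·5^(j+1),
which is the claimed formula at N = j+1.
Hence, by induction on N, the claim holds for every N ≥ 1.

v_N = 3·2^(N - 1) + 2·5^N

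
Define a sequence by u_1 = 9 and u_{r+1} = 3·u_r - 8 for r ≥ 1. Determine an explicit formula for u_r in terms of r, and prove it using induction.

Computing the first terms: u_1 = 9, u_2 = 19, u_3 = 49. This suggests u_r = 5·3^(r - 1) + 4.
Base case (r = 1): the formula gives 9 = 9 = u_1.
For the inductive step, assume it holds for an arbitrary k ≥ 1, so u_k = 5·3^(k - 1) + 4.
Then u_{k+1} = 3·u_k - 8 = 3·(5·3^(k - 1) + 4) - 8 = 5·3^k + 4 = 5·3^((k+1) - 1) + 4,
which is the claimed formula at r = k+1.
By the principle of mathematical induction, the result holds for all r ≥ 1.

u_r = 5·3^(r - 1) + 4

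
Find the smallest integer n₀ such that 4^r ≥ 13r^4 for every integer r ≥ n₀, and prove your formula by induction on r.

At r = 7: 16384 < 31213, so the inequality fails and n₀ ≥ 8. We prove 4^r ≥ 13r^4 for all r ≥ 8.
Base case (r = 8): 4^r = 65536 and 13r^4 = 53248, so 65536 ≥ 53248.
Inductive step: assume the claim holds for r = j, so 4^j ≥ 13j^4.
Then 4^(j + 1) = 4·(4^j) ≥ 4·(13j^4).
Also, for j ≥ 8 we have 4·(13j^4) ≥ 13(j+1)^4, since 4 ≥ (1 + 1/j)^4 for all j ≥ 8.
Combining, 4^(j + 1) ≥ 13(j+1)^4.
By induction, the statement is established for all r ≥ 8.
Hence the smallest such n₀ is 8.

n₀ = 8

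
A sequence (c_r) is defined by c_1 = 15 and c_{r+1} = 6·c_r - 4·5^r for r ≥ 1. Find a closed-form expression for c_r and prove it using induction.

Computing the first terms: c_1 = 15, c_2 = 70, c_3 = 320. This suggests c_r = 4·5^r - 5·6^(r - 1).
For the base case r = 1: the formula gives 15 = 15 = c_1.
For the inductive step, assume it holds for an arbitrary k ≥ 1, so c_k = 4·5^k - 5·6^(k - 1).
Then c_{k+1} = 6·c_k - 4·5^k = 6·(4·5^k - 5·6^(k - 1)) - 4·5^k = 4·5^(k + 1) - 5·6^k = 4·5^(k+1) - 5·6^((k+1) - 1),
which is the claimed formula at r = k+1.
Hence, by induction on r, the claim holds for every r ≥ 1.

c_r = 4·5^r - 5·6^(r - 1)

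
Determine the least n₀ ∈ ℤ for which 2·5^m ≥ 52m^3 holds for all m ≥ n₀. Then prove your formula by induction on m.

n₀ = 6

At m = 5: 6250 < 6500, so the inequality fails and n₀ ≥ 6. We prove 2·5^m ≥ 52m^3 for all m ≥ 6.
For the base case m = 6: 2·5^m = 31250 and 52m^3 = 11232, so 31250 ≥ 11232.
Inductive step: assume the claim holds for m = r, so 2·5^r ≥ 52r^3.
Then 2·5^(r + 1) = 5·(2·5^r) ≥ 5·(52r^3).
Also, for r ≥ 6 we have 5·(52r^3) ≥ 52(r+1)^3, since 5 ≥ (1 + 1/r)^3 for all r ≥ 6.
Combining, 2·5^(r + 1) ≥ 52(r+1)^3.
Hence, by induction on m, the claim holds for every m ≥ 6.
Hence the smallest such n₀ is 6.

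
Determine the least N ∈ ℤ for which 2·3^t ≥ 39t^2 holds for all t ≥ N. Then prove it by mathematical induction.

At t = 5: 486 < 975, so the inequality fails and N ≥ 6. We prove 2·3^t ≥ 39t^2 for all t ≥ 6.
For the base case t = 6: 2·3^t = 1458 and 39t^2 = 1404, so 1458 ≥ 1404.
Inductive step: suppose the statement holds for some j ≥ 6, so 2·3^j ≥ 39j^2.
Then 2·3^(j + 1) = 3·(2·3^j) ≥ 3·(39j^2).
Also, for j ≥ 6 we have 3·(39j^2) ≥ 39(j+1)^2, since 3 ≥ (1 + 1/j)^2 for all j ≥ 6.
Combining, 2·3^(j + 1) ≥ 39(j+1)^2.
This completes the induction.
Hence the smallest such N is 6.

N = 6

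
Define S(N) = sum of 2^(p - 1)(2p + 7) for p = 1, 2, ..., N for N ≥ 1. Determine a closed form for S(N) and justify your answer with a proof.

S(N) = 2^N(2N + 5) - 5

We claim S(N) = 2^N(2N + 5) - 5 for all N ≥ 1.
Base step (N = 1): S(1) = 9, and the closed form gives 9. They agree.
For the inductive step, assume it holds for an arbitrary p ≥ 1, so S(p) = 2^p(2p + 5) - 5.
Then S(p+1) = S(p) + (2^p(2p + 9)) = (2^p(2p + 5) - 5) + (2^p(2p + 9)).
Simplifying, S(p+1) = 4·2^p·p + 14·2^p - 5 = 2^(p+1)(2(p+1) + 5) - 5,
which is the closed form with N = p+1.
Hence, by induction on N, the claim holds for every N ≥ 1.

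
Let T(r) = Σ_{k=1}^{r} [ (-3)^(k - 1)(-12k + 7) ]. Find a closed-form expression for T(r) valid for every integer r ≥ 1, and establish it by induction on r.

We claim T(r) = (-3)^r(3r - 1) + 1 for all r ≥ 1.
Base case (r = 1): T(1) = -5, and the closed form gives -5. They agree.
Inductive step: suppose the statement holds for some k ≥ 1, so T(k) = (-3)^k(3k - 1) + 1.
Then T(k+1) = T(k) + ((-3)^k(-12k - 5)) = ((-3)^k(3k - 1) + 1) + ((-3)^k(-12k - 5)).
Simplifying, T(k+1) = -9(-3)^k·k - 6(-3)^k + 1 = (-3)^(k+1)(3(k+1) - 1) + 1,
which is the closed form with r = k+1.
Hence, by induction on r, the claim holds for every r ≥ 1.

T(r) = (-3)^r(3r - 1) + 1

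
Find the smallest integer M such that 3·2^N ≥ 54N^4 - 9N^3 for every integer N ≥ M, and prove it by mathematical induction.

M = 22

At N = 21: 6291456 < 10418625, so the inequality fails and M ≥ 22. We prove 3·2^N ≥ 54N^4 - 9N^3 for all N ≥ 22.
Base case (N = 22): 3·2^N = 12582912 and 54N^4 - 9N^3 = 12553992, so 12582912 ≥ 12553992.
Suppose the result is true for N = m, so 3·2^m ≥ 54m^4 - 9m^3.
Then 3·2^(m + 1) = 2·(3·2^m) ≥ 2·(54m^4 - 9m^3).
Also, for m ≥ 22 we have 2·(54m^4 - 9m^3) ≥ 54(m+1)^4 - 9(m+1)^3, since 2·(54m^4 - 9m^3) − (54(m+1)^4 - 9(m+1)^3) = 54m^4 - 225m^3 - 297m^2 - 189m - 45, which is nonnegative for all m ≥ 22.
Combining, 3·2^(m + 1) ≥ 54(m+1)^4 - 9(m+1)^3.
Hence, by induction on N, the claim holds for every N ≥ 22.
Hence the smallest such M is 22.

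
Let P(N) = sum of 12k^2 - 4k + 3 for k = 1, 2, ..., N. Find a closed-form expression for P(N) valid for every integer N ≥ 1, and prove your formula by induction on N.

P(N) = N(4N^2 + 4N + 3)

We claim P(N) = N(4N^2 + 4N + 3) for all N ≥ 1.
Base case (N = 1): P(1) = 11, and the closed form gives 11. They agree.
Inductive step: suppose the statement holds for some k ≥ 1, so P(k) = k(4k^2 + 4k + 3).
Then P(k+1) = P(k) + (12k^2 + 20k + 11) = (k(4k^2 + 4k + 3)) + (12k^2 + 20k + 11).
Simplifying, P(k+1) = (k + 1)(4k^2 + 12k + 11) = (k+1)(4(k+1)^2 + 4(k+1) + 3),
which is the closed form with N = k+1.
By the principle of mathematical induction, the result holds for all N ≥ 1.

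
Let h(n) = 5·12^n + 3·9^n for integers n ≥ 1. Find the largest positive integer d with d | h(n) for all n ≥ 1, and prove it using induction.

Computing the first values: h(1) = 87 and h(2) = 963; gcd(87, 963) = 3, so d ≤ 3.
We prove 3 | 5·12^n + 3·9^n for all n ≥ 1 by induction on n.
Base step (n = 1): h(1) = 87 = 3·(29), so 3 | h(1).
Inductive step: suppose the statement holds for some k ≥ 1, i.e. 3 | h(k). Then
h(k+1) − 12·h(k) = (5·12^(k+1) + 3·9^(k+1)) − 12·(5·12^k + 3·9^k) = (3)·9^k·(9 − 12) = (-9)·9^k. Since 3 | h(k) by the inductive hypothesis, 3 | 12·h(k); and 3 | -9 since -9 = 3·-3. Therefore 3 | h(k+1).
By the principle of mathematical induction, the result holds for all n ≥ 1.
Therefore the largest such d is 3.

d = 3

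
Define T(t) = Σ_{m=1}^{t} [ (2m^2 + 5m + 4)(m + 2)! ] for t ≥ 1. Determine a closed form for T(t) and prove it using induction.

We claim T(t) = (2t + 1)(t + 3)! - 6 for all t ≥ 1.
For the base case t = 1: T(1) = 66, and the closed form gives 66. They agree.
Inductive step: assume the claim holds for t = m, so T(m) = (2m + 1)(m + 3)! - 6.
Then T(m+1) = T(m) + ((2m^2 + 9m + 11)(m + 3)!) = ((2m + 1)(m + 3)! - 6) + ((2m^2 + 9m + 11)(m + 3)!).
Simplifying, T(m+1) = (2(m+1) + 1)((m+1) + 3)! - 6,
which is the closed form with t = m+1.
This completes the induction.

T(t) = (2t + 1)(t + 3)! - 6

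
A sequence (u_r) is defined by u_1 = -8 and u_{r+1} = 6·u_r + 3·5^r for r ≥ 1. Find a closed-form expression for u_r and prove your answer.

Computing the first terms: u_1 = -8, u_2 = -33, u_3 = -123. This suggests u_r = -3·5^r + 7·6^(r - 1).
Base case (r = 1): the formula gives -8 = -8 = u_1.
Suppose the result is true for r = p, so u_p = -3·5^p + 7·6^(p - 1).
Then u_{p+1} = 6·u_p + 3·5^p = 6·(-3·5^p + 7·6^(p - 1)) + 3·5^p = -3·5^(p + 1) + 7·6^p = -3·5^(p+1) + 7·6^((p+1) - 1),
which is the claimed formula at r = p+1.
This completes the induction.

u_r = -3·5^r + 7·6^(r - 1)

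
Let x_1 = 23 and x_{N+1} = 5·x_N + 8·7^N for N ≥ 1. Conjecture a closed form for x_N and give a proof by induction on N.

Computing the first terms: x_1 = 23, x_2 = 171, x_3 = 1247. This suggests x_N = -5^N + 4·7^N.
Base step (N = 1): the formula gives 23 = 23 = x_1.
Inductive step: assume the claim holds for N = r, so x_r = -5^r + 4·7^r.
Then x_{r+1} = 5·x_r + 8·7^r = 5·(-5^r + 4·7^r) + 8·7^r = -5^(r + 1) + 4·7^(r + 1),
which is the claimed formula at N = r+1.
By induction, the statement is established for all N ≥ 1.

x_N = -5^N + 4·7^N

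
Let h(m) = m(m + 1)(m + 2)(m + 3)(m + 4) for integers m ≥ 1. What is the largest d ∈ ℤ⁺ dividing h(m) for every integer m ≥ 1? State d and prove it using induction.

Computing the first values: h(1) = 120 and h(2) = 720; gcd(120, 720) = 120, so d ≤ 120.
We prove 120 | m(m + 1)(m + 2)(m + 3)(m + 4) for all m ≥ 1 by induction on m.
When m = 1: h(1) = 120 = 120·(1), so 120 | h(1).
For the inductive step, assume it holds for an arbitrary j ≥ 1, i.e. 120 | h(j). Then
h(j+1) − h(j) = (j+1)·(j+2)·(j+3)·(j+4)·(j+5) − j·(j+1)·(j+2)·(j+3)·(j+4) = (j+1)·(j+2)·(j+3)·(j+4)·[(j+5) − j] = 5·(j+1)·(j+2)·(j+3)·(j+4). The product of 4 consecutive integers is divisible by (4)! = 24, so h(j+1) − h(j) is divisible by 5·24 = 120. By the inductive hypothesis 120 | h(j), hence 120 | h(j+1).
Hence, by induction on m, the claim holds for every m ≥ 1.
Therefore the largest such d is 120.

d = 120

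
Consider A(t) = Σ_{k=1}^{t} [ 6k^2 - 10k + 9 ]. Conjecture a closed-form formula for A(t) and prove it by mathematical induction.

We claim A(t) = t(2t^2 - 2t + 5) for all t ≥ 1.
For the base case t = 1: A(1) = 5, and the closed form gives 5. They agree.
For the inductive step, assume it holds for an arbitrary k ≥ 1, so A(k) = k(2k^2 - 2k + 5).
Then A(k+1) = A(k) + (6k^2 + 2k + 5) = (k(2k^2 - 2k + 5)) + (6k^2 + 2k + 5).
Simplifying, A(k+1) = (k + 1)(2k^2 + 2k + 5) = (k+1)(2(k+1)^2 - 2(k+1) + 5),
which is the closed form with t = k+1.
By the principle of mathematical induction, the result holds for all t ≥ 1.

A(t) = t(2t^2 - 2t + 5)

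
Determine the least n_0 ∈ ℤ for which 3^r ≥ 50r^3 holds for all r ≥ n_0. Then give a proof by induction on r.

At r = 9: 19683 < 36450, so the inequality fails and n_0 ≥ 10. We prove 3^r ≥ 50r^3 for all r ≥ 10.
For the base case r = 10: 3^r = 59049 and 50r^3 = 50000, so 59049 ≥ 50000.
Inductive step: assume the claim holds for r = j, so 3^j ≥ 50j^3.
Then 3^(j + 1) = 3·(3^j) ≥ 3·(50j^3).
Also, for j ≥ 10 we have 3·(50j^3) ≥ 50(j+1)^3, since 3 ≥ (1 + 1/j)^3 for all j ≥ 10.
Combining, 3^(j + 1) ≥ 50(j+1)^3.
By induction, the statement is established for all r ≥ 10.
Hence the smallest such n_0 is 10.

n_0 = 10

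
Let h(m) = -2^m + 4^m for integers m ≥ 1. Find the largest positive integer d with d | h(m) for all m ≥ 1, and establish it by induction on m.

Computing the first values: h(1) = 2 and h(2) = 12; gcd(2, 12) = 2, so d ≤ 2.
We prove 2 | -2^m + 4^m for all m ≥ 1 by induction on m.
When m = 1: h(1) = 2 = 2·(1), so 2 | h(1).
Inductive step: suppose the statement holds for some j ≥ 1, i.e. 2 | h(j). Then
4^{j+1} − 2^{j+1} = 4·4^j − 2·2^j = 4·(4^j − 2^j) + (2)·2^j. The first term is divisible by 2 by the inductive hypothesis, and the second term (2)·2^j is divisible by 2 since 2 | 2. Hence 2 | h(j+1).
By induction, the statement is established for all m ≥ 1.
Therefore the largest such d is 2.

d = 2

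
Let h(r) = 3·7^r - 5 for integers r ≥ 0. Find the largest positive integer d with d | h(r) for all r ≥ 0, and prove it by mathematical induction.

d = 2

Computing the first values: h(0) = -2 and h(1) = 16; gcd(-2, 16) = 2, so d ≤ 2.
We prove 2 | 3·7^r - 5 for all r ≥ 0 by induction on r.
For the base case r = 0: h(0) = -2 = 2·(-1), so 2 | h(0).
Inductive step: assume the claim holds for r = j, i.e. 2 | h(j). Then
h(j+1) = 3·7^(j+1) - 5 = 7·(3·7^j - 5) + 30 = 7·h(j) + 30. The first term is divisible by 2 by the inductive hypothesis, and 30 is divisible by 2. Hence 2 | h(j+1).
By induction, the statement is established for all r ≥ 0.
Therefore the largest such d is 2.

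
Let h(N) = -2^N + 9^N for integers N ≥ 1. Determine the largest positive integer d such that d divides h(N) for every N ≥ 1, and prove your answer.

Computing the first values: h(1) = 7 and h(2) = 77; gcd(7, 77) = 7, so d ≤ 7.
We prove 7 | -2^N + 9^N for all N ≥ 1 by induction on N.
Base case (N = 1): h(1) = 7 = 7·(1), so 7 | h(1).
Inductive step: assume the claim holds for N = p, i.e. 7 | h(p). Then
9^{p+1} − 2^{p+1} = 9·9^p − 2·2^p = 9·(9^p − 2^p) + (7)·2^p. The first term is divisible by 7 by the inductive hypothesis, and the second term (7)·2^p is divisible by 7 since 7 | 7. Hence 7 | h(p+1).
By induction, the statement is established for all N ≥ 1.
Therefore the largest such d is 7.

d = 7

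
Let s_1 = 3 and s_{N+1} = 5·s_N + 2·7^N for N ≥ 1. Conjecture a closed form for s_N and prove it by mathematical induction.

s_N = -4·5^(N - 1) + 7^N

Computing the first terms: s_1 = 3, s_2 = 29, s_3 = 243. This suggests s_N = -4·5^(N - 1) + 7^N.
Base case (N = 1): the formula gives 3 = 3 = s_1.
Inductive step: suppose the statement holds for some r ≥ 1, so s_r = -4·5^(r - 1) + 7^r.
Then s_{r+1} = 5·s_r + 2·7^r = 5·(-4·5^(r - 1) + 7^r) + 2·7^r = -4·5^r + 7^(r + 1) = -4·5^((r+1) - 1) + 7^(r+1),
which is the claimed formula at N = r+1.
By induction, the statement is established for all N ≥ 1.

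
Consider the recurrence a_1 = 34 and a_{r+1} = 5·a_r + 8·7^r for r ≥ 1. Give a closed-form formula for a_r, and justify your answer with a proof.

Computing the first terms: a_1 = 34, a_2 = 226, a_3 = 1522. This suggests a_r = 6·5^(r - 1) + 4·7^r.
When r = 1: the formula gives 34 = 34 = a_1.
Inductive step: assume the claim holds for r = k, so a_k = 6·5^(k - 1) + 4·7^k.
Then a_{k+1} = 5·a_k + 8·7^k = 5·(6·5^(k - 1) + 4·7^k) + 8·7^k = 6·5^k + 4·7^(k + 1) = 6·5^((k+1) - 1) + 4·7^(k+1),
which is the claimed formula at r = k+1.
By induction, the statement is established for all r ≥ 1.

a_r = 6·5^(r - 1) + 4·7^r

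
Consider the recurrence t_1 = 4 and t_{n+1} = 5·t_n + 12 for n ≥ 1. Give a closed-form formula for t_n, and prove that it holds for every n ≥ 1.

t_n = 7·5^(n - 1) - 3

Computing the first terms: t_1 = 4, t_2 = 32, t_3 = 172. This suggests t_n = 7·5^(n - 1) - 3.
For the base case n = 1: the formula gives 4 = 4 = t_1.
For the inductive step, assume it holds for an arbitrary i ≥ 1, so t_i = 7·5^(i - 1) - 3.
Then t_{i+1} = 5·t_i + 12 = 5·(7·5^(i - 1) - 3) + 12 = 7·5^i - 3 = 7·5^((i+1) - 1) - 3,
which is the claimed formula at n = i+1.
This completes the induction.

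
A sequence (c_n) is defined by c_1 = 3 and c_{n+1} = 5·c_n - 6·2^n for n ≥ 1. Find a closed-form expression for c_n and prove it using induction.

Computing the first terms: c_1 = 3, c_2 = 3, c_3 = -9. This suggests c_n = 2^(n + 1) - 5^(n - 1).
Base case (n = 1): the formula gives 3 = 3 = c_1.
Inductive step: assume the claim holds for n = i, so c_i = 2^(i + 1) - 5^(i - 1).
Then c_{i+1} = 5·c_i - 6·2^i = 5·(2^(i + 1) - 5^(i - 1)) - 6·2^i = 2^(i + 2) - 5^i = 2^((i+1) + 1) - 5^((i+1) - 1),
which is the claimed formula at n = i+1.
This completes the induction.

c_n = 2^(n + 1) - 5^(n - 1)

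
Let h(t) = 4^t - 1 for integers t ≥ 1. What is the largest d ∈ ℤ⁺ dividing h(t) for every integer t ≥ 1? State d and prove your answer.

Computing the first values: h(1) = 3 and h(2) = 15; gcd(3, 15) = 3, so d ≤ 3.
We prove 3 | 4^t - 1 for all t ≥ 1 by induction on t.
Base case (t = 1): h(1) = 3 = 3·(1), so 3 | h(1).
Inductive step: assume the claim holds for t = m, i.e. 3 | h(m). Then
4^{m+1} − 1^{m+1} = 4·4^m − 1·1^m = 4·(4^m − 1^m) + (3)·1^m. The first term is divisible by 3 by the inductive hypothesis, and the second term (3)·1^m is divisible by 3 since 3 | 3. Hence 3 | h(m+1).
By induction, the statement is established for all t ≥ 1.
Therefore the largest such d is 3.

d = 3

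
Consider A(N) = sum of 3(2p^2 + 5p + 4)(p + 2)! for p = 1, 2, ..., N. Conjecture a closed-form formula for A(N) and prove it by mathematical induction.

We claim A(N) = (6N + 3)(N + 3)! - 18 for all N ≥ 1.
Base step (N = 1): A(1) = 198, and the closed form gives 198. They agree.
Suppose the result is true for N = p, so A(p) = (6p + 3)(p + 3)! - 18.
Then A(p+1) = A(p) + (3(2p^2 + 9p + 11)(p + 3)!) = ((6p + 3)(p + 3)! - 18) + (3(2p^2 + 9p + 11)(p + 3)!).
Simplifying, A(p+1) = (6(p+1) + 3)((p+1) + 3)! - 18,
which is the closed form with N = p+1.
This completes the induction.

A(N) = (6N + 3)(N + 3)! - 18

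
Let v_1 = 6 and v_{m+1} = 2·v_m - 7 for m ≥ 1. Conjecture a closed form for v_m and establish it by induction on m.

Computing the first terms: v_1 = 6, v_2 = 5, v_3 = 3. This suggests v_m = -2^(m - 1) + 7.
For the base case m = 1: the formula gives 6 = 6 = v_1.
Inductive step: assume the claim holds for m = p, so v_p = -2^(p - 1) + 7.
Then v_{p+1} = 2·v_p - 7 = 2·(-2^(p - 1) + 7) - 7 = -2^p + 7 = -2^((p+1) - 1) + 7,
which is the claimed formula at m = p+1.
Hence, by induction on m, the claim holds for every m ≥ 1.

v_m = -2^(m - 1) + 7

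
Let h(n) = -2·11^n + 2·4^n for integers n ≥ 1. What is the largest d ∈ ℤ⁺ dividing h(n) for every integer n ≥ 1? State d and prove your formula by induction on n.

Computing the first values: h(1) = -14 and h(2) = -210; gcd(-14, -210) = 14, so d ≤ 14.
We prove 14 | -2·11^n + 2·4^n for all n ≥ 1 by induction on n.
Base step (n = 1): h(1) = -14 = 14·(-1), so 14 | h(1).
For the inductive step, assume it holds for an arbitrary m ≥ 1, i.e. 14 | h(m). Then
h(m+1) − 11·h(m) = (-2·11^(m+1) + 2·4^(m+1)) − 11·(-2·11^m + 2·4^m) = (2)·4^m·(4 − 11) = (-14)·4^m. Since 14 | h(m) by the inductive hypothesis, 14 | 11·h(m); and 14 | -14 since -14 = 14·-1. Therefore 14 | h(m+1).
By the principle of mathematical induction, the result holds for all n ≥ 1.
Therefore the largest such d is 14.

d = 14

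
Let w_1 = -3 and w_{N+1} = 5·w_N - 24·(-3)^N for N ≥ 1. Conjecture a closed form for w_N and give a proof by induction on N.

w_N = -(-3)^(N + 1) + 6·5^(N - 1)

Computing the first terms: w_1 = -3, w_2 = 57, w_3 = 69. This suggests w_N = -(-3)^(N + 1) + 6·5^(N - 1).
Base case (N = 1): the formula gives -3 = -3 = w_1.
For the inductive step, assume it holds for an arbitrary p ≥ 1, so w_p = -(-3)^(p + 1) + 6·5^(p - 1).
Then w_{p+1} = 5·w_p - 24·(-3)^p = 5·(-(-3)^(p + 1) + 6·5^(p - 1)) - 24·(-3)^p = -(-3)^(p + 2) + 6·5^p = -(-3)^((p+1) + 1) + 6·5^((p+1) - 1),
which is the claimed formula at N = p+1.
Hence, by induction on N, the claim holds for every N ≥ 1.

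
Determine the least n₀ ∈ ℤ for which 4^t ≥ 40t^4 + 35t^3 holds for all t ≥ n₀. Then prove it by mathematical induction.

n₀ = 10

At t = 9: 262144 < 287955, so the inequality fails and n₀ ≥ 10. We prove 4^t ≥ 40t^4 + 35t^3 for all t ≥ 10.
Base step (t = 10): 4^t = 1048576 and 40t^4 + 35t^3 = 435000, so 1048576 ≥ 435000.
Suppose the result is true for t = j, so 4^j ≥ 40j^4 + 35j^3.
Then 4^(j + 1) = 4·(4^j) ≥ 4·(40j^4 + 35j^3).
Also, for j ≥ 10 we have 4·(40j^4 + 35j^3) ≥ 40(j+1)^4 + 35(j+1)^3, since 4·(40j^4 + 35j^3) − (40(j+1)^4 + 35(j+1)^3) = 120j^4 - 55j^3 - 345j^2 - 265j - 75, which is nonnegative for all j ≥ 10.
Combining, 4^(j + 1) ≥ 40(j+1)^4 + 35(j+1)^3.
Hence, by induction on t, the claim holds for every t ≥ 10.
Hence the smallest such n₀ is 10.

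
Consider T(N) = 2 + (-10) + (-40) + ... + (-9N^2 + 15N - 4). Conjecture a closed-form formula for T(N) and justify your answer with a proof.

T(N) = -N(3N^2 - 3N - 2)

We claim T(N) = -N(3N^2 - 3N - 2) for all N ≥ 1.
Base step (N = 1): T(1) = 2, and the closed form gives 2. They agree.
Inductive step: suppose the statement holds for some r ≥ 1, so T(r) = r(-3r^2 + 3r + 2).
Then T(r+1) = T(r) + (-9r^2 - 3r + 2) = (r(-3r^2 + 3r + 2)) + (-9r^2 - 3r + 2).
Simplifying, T(r+1) = -(r + 1)(3r^2 + 3r - 2) = -(r+1)(3(r+1)^2 - 3(r+1) - 2),
which is the closed form with N = r+1.
By induction, the statement is established for all N ≥ 1.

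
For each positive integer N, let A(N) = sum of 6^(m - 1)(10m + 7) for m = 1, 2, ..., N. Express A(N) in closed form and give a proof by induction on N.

A(N) = 6^N(2N + 1) - 1

We claim A(N) = 6^N(2N + 1) - 1 for all N ≥ 1.
Base step (N = 1): A(1) = 17, and the closed form gives 17. They agree.
Inductive step: suppose the statement holds for some m ≥ 1, so A(m) = 6^m(2m + 1) - 1.
Then A(m+1) = A(m) + (6^m(10m + 17)) = (6^m(2m + 1) - 1) + (6^m(10m + 17)).
Simplifying, A(m+1) = 12·6^m·m + 18·6^m - 1 = 6^(m+1)(2(m+1) + 1) - 1,
which is the closed form with N = m+1.
Hence, by induction on N, the claim holds for every N ≥ 1.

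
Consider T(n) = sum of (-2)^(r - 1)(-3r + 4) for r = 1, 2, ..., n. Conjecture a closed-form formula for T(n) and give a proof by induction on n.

T(n) = (-2)^n(n - 1) + 1

We claim T(n) = (-2)^n(n - 1) + 1 for all n ≥ 1.
When n = 1: T(1) = 1, and the closed form gives 1. They agree.
Inductive step: suppose the statement holds for some r ≥ 1, so T(r) = (-2)^r(r - 1) + 1.
Then T(r+1) = T(r) + ((-2)^r(-3r + 1)) = ((-2)^r(r - 1) + 1) + ((-2)^r(-3r + 1)).
Simplifying, T(r+1) = (-2)^(r + 1)r + 1 = (-2)^(r+1)((r+1) - 1) + 1,
which is the closed form with n = r+1.
This completes the induction.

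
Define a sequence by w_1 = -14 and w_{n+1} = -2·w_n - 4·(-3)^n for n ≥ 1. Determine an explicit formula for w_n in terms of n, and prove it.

Computing the first terms: w_1 = -14, w_2 = 40, w_3 = -116. This suggests w_n = (-2)^n + 4(-3)^n.
For the base case n = 1: the formula gives -14 = -14 = w_1.
Inductive step: assume the claim holds for n = j, so w_j = (-2)^j + 4(-3)^j.
Then w_{j+1} = -2·w_j - 4·(-3)^j = -2·((-2)^j + 4(-3)^j) - 4·(-3)^j = (-2)^(j + 1) + 4(-3)^(j + 1),
which is the claimed formula at n = j+1.
Hence, by induction on n, the claim holds for every n ≥ 1.

w_n = (-2)^n + 4(-3)^n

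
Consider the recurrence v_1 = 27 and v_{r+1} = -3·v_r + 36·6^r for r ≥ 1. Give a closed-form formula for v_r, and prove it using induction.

Computing the first terms: v_1 = 27, v_2 = 135, v_3 = 891. This suggests v_r = -(-3)^r + 4·6^r.
Base case (r = 1): the formula gives 27 = 27 = v_1.
Inductive step: assume the claim holds for r = j, so v_j = -(-3)^j + 4·6^j.
Then v_{j+1} = -3·v_j + 36·6^j = -3·(-(-3)^j + 4·6^j) + 36·6^j = -(-3)^(j + 1) + 4·6^(j + 1),
which is the claimed formula at r = j+1.
By the principle of mathematical induction, the result holds for all r ≥ 1.

v_r = -(-3)^r + 4·6^r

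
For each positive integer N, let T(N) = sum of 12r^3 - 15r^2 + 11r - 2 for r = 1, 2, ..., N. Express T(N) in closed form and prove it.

T(N) = N(3N^3 + N^2 + N + 1)

We claim T(N) = N(3N^3 + N^2 + N + 1) for all N ≥ 1.
When N = 1: T(1) = 6, and the closed form gives 6. They agree.
Inductive step: assume the claim holds for N = r, so T(r) = r(3r^3 + r^2 + r + 1).
Then T(r+1) = T(r) + (12r^3 + 21r^2 + 17r + 6) = (r(3r^3 + r^2 + r + 1)) + (12r^3 + 21r^2 + 17r + 6).
Simplifying, T(r+1) = (r + 1)(3r^3 + 10r^2 + 12r + 6) = (r+1)(3(r+1)^3 + (r+1)^2 + (r+1) + 1),
which is the closed form with N = r+1.
This completes the induction.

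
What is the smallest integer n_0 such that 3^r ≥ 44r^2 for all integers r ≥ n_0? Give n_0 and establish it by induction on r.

At r = 6: 729 < 1584, so the inequality fails and n_0 ≥ 7. We prove 3^r ≥ 44r^2 for all r ≥ 7.
Base case (r = 7): 3^r = 2187 and 44r^2 = 2156, so 2187 ≥ 2156.
Suppose the result is true for r = i, so 3^i ≥ 44i^2.
Then 3^(i + 1) = 3·(3^i) ≥ 3·(44i^2).
Also, for i ≥ 7 we have 3·(44i^2) ≥ 44(i+1)^2, since 3 ≥ (1 + 1/i)^2 for all i ≥ 7.
Combining, 3^(i + 1) ≥ 44(i+1)^2.
By the principle of mathematical induction, the result holds for all r ≥ 7.
Hence the smallest such n_0 is 7.

n_0 = 7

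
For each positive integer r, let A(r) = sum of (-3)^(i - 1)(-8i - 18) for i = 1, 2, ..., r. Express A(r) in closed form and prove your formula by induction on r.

We claim A(r) = (-3)^r(2r + 5) - 5 for all r ≥ 1.
Base case (r = 1): A(1) = -26, and the closed form gives -26. They agree.
Suppose the result is true for r = i, so A(i) = (-3)^i(2i + 5) - 5.
Then A(i+1) = A(i) + ((-3)^i(-8i - 26)) = ((-3)^i(2i + 5) - 5) + ((-3)^i(-8i - 26)).
Simplifying, A(i+1) = -6(-3)^i·i - 21(-3)^i - 5 = (-3)^(i+1)(2(i+1) + 5) - 5,
which is the closed form with r = i+1.
This completes the induction.

A(r) = (-3)^r(2r + 5) - 5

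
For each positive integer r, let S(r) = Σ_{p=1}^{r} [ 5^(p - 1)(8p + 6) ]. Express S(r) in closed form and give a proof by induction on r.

We claim S(r) = 5^r(2r + 1) - 1 for all r ≥ 1.
Base case (r = 1): S(1) = 14, and the closed form gives 14. They agree.
Inductive step: suppose the statement holds for some p ≥ 1, so S(p) = 5^p(2p + 1) - 1.
Then S(p+1) = S(p) + (5^p(8p + 14)) = (5^p(2p + 1) - 1) + (5^p(8p + 14)).
Simplifying, S(p+1) = 10·5^p·p + 15·5^p - 1 = 5^(p+1)(2(p+1) + 1) - 1,
which is the closed form with r = p+1.
Hence, by induction on r, the claim holds for every r ≥ 1.

S(r) = 5^r(2r + 1) - 1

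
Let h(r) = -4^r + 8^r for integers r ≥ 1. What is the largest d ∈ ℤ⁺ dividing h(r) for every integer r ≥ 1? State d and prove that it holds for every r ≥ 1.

d = 4

Computing the first values: h(1) = 4 and h(2) = 48; gcd(4, 48) = 4, so d ≤ 4.
We prove 4 | -4^r + 8^r for all r ≥ 1 by induction on r.
Base case (r = 1): h(1) = 4 = 4·(1), so 4 | h(1).
Inductive step: assume the claim holds for r = p, i.e. 4 | h(p). Then
8^{p+1} − 4^{p+1} = 8·8^p − 4·4^p = 8·(8^p − 4^p) + (4)·4^p. The first term is divisible by 4 by the inductive hypothesis, and the second term (4)·4^p is divisible by 4 since 4 | 4. Hence 4 | h(p+1).
This completes the induction.
Therefore the largest such d is 4.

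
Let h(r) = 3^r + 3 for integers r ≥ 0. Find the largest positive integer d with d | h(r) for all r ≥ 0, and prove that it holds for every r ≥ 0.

d = 2

Computing the first values: h(0) = 4 and h(1) = 6; gcd(4, 6) = 2, so d ≤ 2.
We prove 2 | 3^r + 3 for all r ≥ 0 by induction on r.
Base step (r = 0): h(0) = 4 = 2·(2), so 2 | h(0).
Suppose the result is true for r = k, i.e. 2 | h(k). Then
h(k+1) = 3^(k+1) + 3 = 3·(3^k + 3) - 6 = 3·h(k) - 6. The first term is divisible by 2 by the inductive hypothesis, and -6 is divisible by 2. Hence 2 | h(k+1).
By the principle of mathematical induction, the result holds for all r ≥ 0.
Therefore the largest such d is 2.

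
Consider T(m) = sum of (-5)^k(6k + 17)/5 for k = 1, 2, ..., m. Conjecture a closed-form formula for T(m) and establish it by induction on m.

T(m) = (-5)^m(m + 3) - 3

We claim T(m) = (-5)^m(m + 3) - 3 for all m ≥ 1.
When m = 1: T(1) = -23, and the closed form gives -23. They agree.
Inductive step: suppose the statement holds for some k ≥ 1, so T(k) = (-5)^k(k + 3) - 3.
Then T(k+1) = T(k) + ((-5)^k(-6k - 23)) = ((-5)^k(k + 3) - 3) + ((-5)^k(-6k - 23)).
Simplifying, T(k+1) = -5(-5)^k·k - 20(-5)^k - 3 = (-5)^(k+1)((k+1) + 3) - 3,
which is the closed form with m = k+1.
This completes the induction.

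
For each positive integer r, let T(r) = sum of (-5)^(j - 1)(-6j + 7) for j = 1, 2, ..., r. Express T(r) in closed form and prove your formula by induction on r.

T(r) = (-5)^r(r - 1) + 1

We claim T(r) = (-5)^r(r - 1) + 1 for all r ≥ 1.
When r = 1: T(1) = 1, and the closed form gives 1. They agree.
Suppose the result is true for r = j, so T(j) = (-5)^j(j - 1) + 1.
Then T(j+1) = T(j) + ((-5)^j(-6j + 1)) = ((-5)^j(j - 1) + 1) + ((-5)^j(-6j + 1)).
Simplifying, T(j+1) = (-5)^(j + 1)j + 1 = (-5)^(j+1)((j+1) - 1) + 1,
which is the closed form with r = j+1.
By induction, the statement is established for all r ≥ 1.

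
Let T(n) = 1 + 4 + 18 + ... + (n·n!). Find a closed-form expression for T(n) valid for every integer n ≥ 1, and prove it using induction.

T(n) = (n + 1)! - 1

We claim T(n) = (n + 1)! - 1 for all n ≥ 1.
Base case (n = 1): T(1) = 1, and the closed form gives 1. They agree.
For the inductive step, assume it holds for an arbitrary m ≥ 1, so T(m) = (m + 1)! - 1.
Then T(m+1) = T(m) + ((m + 1)(m + 1)!) = ((m + 1)! - 1) + ((m + 1)(m + 1)!).
Simplifying, T(m+1) = ((m+1) + 1)! - 1,
which is the closed form with n = m+1.
This completes the induction.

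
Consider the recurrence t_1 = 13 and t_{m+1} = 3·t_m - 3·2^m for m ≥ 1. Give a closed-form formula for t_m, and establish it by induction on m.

t_m = 3·2^m + 7·3^(m - 1)

Computing the first terms: t_1 = 13, t_2 = 33, t_3 = 87. This suggests t_m = 3·2^m + 7·3^(m - 1).
For the base case m = 1: the formula gives 13 = 13 = t_1.
For the inductive step, assume it holds for an arbitrary r ≥ 1, so t_r = 3·2^r + 7·3^(r - 1).
Then t_{r+1} = 3·t_r - 3·2^r = 3·(3·2^r + 7·3^(r - 1)) - 3·2^r = 3·2^(r + 1) + 7·3^r = 3·2^(r+1) + 7·3^((r+1) - 1),
which is the claimed formula at m = r+1.
By the principle of mathematical induction, the result holds for all m ≥ 1.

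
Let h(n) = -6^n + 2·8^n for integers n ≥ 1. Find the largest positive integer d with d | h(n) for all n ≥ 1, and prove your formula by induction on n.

d = 2

Computing the first values: h(1) = 10 and h(2) = 92; gcd(10, 92) = 2, so d ≤ 2.
We prove 2 | -6^n + 2·8^n for all n ≥ 1 by induction on n.
When n = 1: h(1) = 10 = 2·(5), so 2 | h(1).
Suppose the result is true for n = j, i.e. 2 | h(j). Then
h(j+1) − 8·h(j) = (-6^(j+1) + 2·8^(j+1)) − 8·(-6^j + 2·8^j) = (-1)·6^j·(6 − 8) = (2)·6^j. Since 2 | h(j) by the inductive hypothesis, 2 | 8·h(j); and 2 | 2 since 2 = 2·1. Therefore 2 | h(j+1).
This completes the induction.
Therefore the largest such d is 2.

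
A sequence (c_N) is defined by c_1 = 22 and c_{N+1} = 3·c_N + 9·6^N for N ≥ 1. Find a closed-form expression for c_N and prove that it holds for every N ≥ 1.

c_N = 4·3^(N - 1) + 3·6^N

Computing the first terms: c_1 = 22, c_2 = 120, c_3 = 684. This suggests c_N = 4·3^(N - 1) + 3·6^N.
For the base case N = 1: the formula gives 22 = 22 = c_1.
Inductive step: assume the claim holds for N = j, so c_j = 4·3^(j - 1) + 3·6^j.
Then c_{j+1} = 3·c_j + 9·6^j = 3·(4·3^(j - 1) + 3·6^j) + 9·6^j = 4·3^j + 3·6^(j + 1) = 4·3^((j+1) - 1) + 3·6^(j+1),
which is the claimed formula at N = j+1.
Hence, by induction on N, the claim holds for every N ≥ 1.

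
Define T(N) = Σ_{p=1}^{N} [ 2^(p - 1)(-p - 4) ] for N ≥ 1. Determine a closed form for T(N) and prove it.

We claim T(N) = -2^N(N + 3) + 3 for all N ≥ 1.
When N = 1: T(1) = -5, and the closed form gives -5. They agree.
Suppose the result is true for N = p, so T(p) = -2^p(p + 3) + 3.
Then T(p+1) = T(p) + (2^p(-p - 5)) = (-2^p(p + 3) + 3) + (2^p(-p - 5)).
Simplifying, T(p+1) = -2^(p + 1)p - 2^(p + 3) + 3 = -2^(p+1)((p+1) + 3) + 3,
which is the closed form with N = p+1.
By the principle of mathematical induction, the result holds for all N ≥ 1.

T(N) = -2^N(N + 3) + 3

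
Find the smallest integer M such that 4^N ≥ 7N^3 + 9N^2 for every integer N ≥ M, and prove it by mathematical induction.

M = 6

At N = 5: 1024 < 1100, so the inequality fails and M ≥ 6. We prove 4^N ≥ 7N^3 + 9N^2 for all N ≥ 6.
Base step (N = 6): 4^N = 4096 and 7N^3 + 9N^2 = 1836, so 4096 ≥ 1836.
Suppose the result is true for N = p, so 4^p ≥ 7p^3 + 9p^2.
Then 4^(p + 1) = 4·(4^p) ≥ 4·(7p^3 + 9p^2).
Also, for p ≥ 6 we have 4·(7p^3 + 9p^2) ≥ 7(p+1)^3 + 9(p+1)^2, since 4·(7p^3 + 9p^2) − (7(p+1)^3 + 9(p+1)^2) = 21p^3 + 6p^2 - 39p - 16, which is nonnegative for all p ≥ 6.
Combining, 4^(p + 1) ≥ 7(p+1)^3 + 9(p+1)^2.
By induction, the statement is established for all N ≥ 6.
Hence the smallest such M is 6.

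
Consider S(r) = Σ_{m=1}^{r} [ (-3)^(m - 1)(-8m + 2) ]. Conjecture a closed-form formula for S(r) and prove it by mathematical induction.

We claim S(r) = 2(-3)^r·r for all r ≥ 1.
For the base case r = 1: S(1) = -6, and the closed form gives -6. They agree.
Suppose the result is true for r = m, so S(m) = 2(-3)^m·m.
Then S(m+1) = S(m) + ((-3)^m(-8m - 6)) = (2(-3)^m·m) + ((-3)^m(-8m - 6)).
Simplifying, S(m+1) = (-3)^(m + 1)(2m + 2) = 2(-3)^(m+1)·(m+1),
which is the closed form with r = m+1.
Hence, by induction on r, the claim holds for every r ≥ 1.

S(r) = 2(-3)^r·r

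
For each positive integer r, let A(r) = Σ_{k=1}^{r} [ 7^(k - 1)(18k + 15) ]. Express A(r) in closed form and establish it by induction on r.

We claim A(r) = 7^r(3r + 2) - 2 for all r ≥ 1.
Base case (r = 1): A(1) = 33, and the closed form gives 33. They agree.
Inductive step: suppose the statement holds for some k ≥ 1, so A(k) = 7^k(3k + 2) - 2.
Then A(k+1) = A(k) + (7^k(18k + 33)) = (7^k(3k + 2) - 2) + (7^k(18k + 33)).
Simplifying, A(k+1) = 21·7^k·k + 35·7^k - 2 = 7^(k+1)(3(k+1) + 2) - 2,
which is the closed form with r = k+1.
Hence, by induction on r, the claim holds for every r ≥ 1.

A(r) = 7^r(3r + 2) - 2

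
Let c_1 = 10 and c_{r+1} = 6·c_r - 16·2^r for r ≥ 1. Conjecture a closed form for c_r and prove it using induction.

Computing the first terms: c_1 = 10, c_2 = 28, c_3 = 104. This suggests c_r = 2^(r + 2) + 2·6^(r - 1).
For the base case r = 1: the formula gives 10 = 10 = c_1.
For the inductive step, assume it holds for an arbitrary m ≥ 1, so c_m = 2^(m + 2) + 2·6^(m - 1).
Then c_{m+1} = 6·c_m - 16·2^m = 6·(2^(m + 2) + 2·6^(m - 1)) - 16·2^m = 2^(m + 3) + 2·6^m = 2^((m+1) + 2) + 2·6^((m+1) - 1),
which is the claimed formula at r = m+1.
This completes the induction.

c_r = 2^(r + 2) + 2·6^(r - 1)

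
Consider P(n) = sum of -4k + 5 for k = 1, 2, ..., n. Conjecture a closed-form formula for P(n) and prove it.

P(n) = -n(2n - 3)

We claim P(n) = -n(2n - 3) for all n ≥ 1.
For the base case n = 1: P(1) = 1, and the closed form gives 1. They agree.
Suppose the result is true for n = k, so P(k) = k(-2k + 3).
Then P(k+1) = P(k) + (-4k + 1) = (k(-2k + 3)) + (-4k + 1).
Simplifying, P(k+1) = -(k + 1)(2k - 1) = -(k+1)(2(k+1) - 3),
which is the closed form with n = k+1.
By the principle of mathematical induction, the result holds for all n ≥ 1.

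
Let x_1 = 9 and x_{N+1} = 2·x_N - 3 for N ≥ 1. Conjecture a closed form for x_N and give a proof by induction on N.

Computing the first terms: x_1 = 9, x_2 = 15, x_3 = 27. This suggests x_N = 3·2^N + 3.
Base case (N = 1): the formula gives 9 = 9 = x_1.
For the inductive step, assume it holds for an arbitrary r ≥ 1, so x_r = 3·2^r + 3.
Then x_{r+1} = 2·x_r - 3 = 2·(3·2^r + 3) - 3 = 3·2^(r + 1) + 3,
which is the claimed formula at N = r+1.
Hence, by induction on N, the claim holds for every N ≥ 1.

x_N = 3·2^N + 3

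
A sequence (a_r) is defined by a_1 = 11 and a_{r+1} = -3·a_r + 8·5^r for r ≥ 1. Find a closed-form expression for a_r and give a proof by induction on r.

a_r = -2(-3)^r + 5^r

Computing the first terms: a_1 = 11, a_2 = 7, a_3 = 179. This suggests a_r = -2(-3)^r + 5^r.
Base step (r = 1): the formula gives 11 = 11 = a_1.
For the inductive step, assume it holds for an arbitrary j ≥ 1, so a_j = -2(-3)^j + 5^j.
Then a_{j+1} = -3·a_j + 8·5^j = -3·(-2(-3)^j + 5^j) + 8·5^j = -2(-3)^(j + 1) + 5^(j + 1),
which is the claimed formula at r = j+1.
By the principle of mathematical induction, the result holds for all r ≥ 1.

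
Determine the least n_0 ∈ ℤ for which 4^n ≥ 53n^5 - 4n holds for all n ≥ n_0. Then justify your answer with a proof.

At n = 11: 4194304 < 8535659, so the inequality fails and n_0 ≥ 12. We prove 4^n ≥ 53n^5 - 4n for all n ≥ 12.
Base step (n = 12): 4^n = 16777216 and 53n^5 - 4n = 13188048, so 16777216 ≥ 13188048.
Inductive step: suppose the statement holds for some j ≥ 12, so 4^j ≥ 53j^5 - 4j.
Then 4^(j + 1) = 4·(4^j) ≥ 4·(53j^5 - 4j).
Also, for j ≥ 12 we have 4·(53j^5 - 4j) ≥ 53(j+1)^5 - 4(j+1), since 4·(53j^5 - 4j) − (53(j+1)^5 - 4(j+1)) = 159j^5 - 265j^4 - 530j^3 - 530j^2 - 277j - 49, which is nonnegative for all j ≥ 12.
Combining, 4^(j + 1) ≥ 53(j+1)^5 - 4(j+1).
This completes the induction.
Hence the smallest such n_0 is 12.

n_0 = 12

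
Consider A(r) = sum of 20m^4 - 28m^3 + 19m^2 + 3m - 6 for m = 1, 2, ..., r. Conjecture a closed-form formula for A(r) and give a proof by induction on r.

A(r) = r(4r^4 + 3r^3 - r^2 + 4r - 2)

We claim A(r) = r(4r^4 + 3r^3 - r^2 + 4r - 2) for all r ≥ 1.
Base case (r = 1): A(1) = 8, and the closed form gives 8. They agree.
For the inductive step, assume it holds for an arbitrary m ≥ 1, so A(m) = m(4m^4 + 3m^3 - m^2 + 4m - 2).
Then A(m+1) = A(m) + (20m^4 + 52m^3 + 55m^2 + 37m + 8) = (m(4m^4 + 3m^3 - m^2 + 4m - 2)) + (20m^4 + 52m^3 + 55m^2 + 37m + 8).
Simplifying, A(m+1) = (m + 1)(4m^4 + 19m^3 + 32m^2 + 27m + 8) = (m+1)(4(m+1)^4 + 3(m+1)^3 - (m+1)^2 + 4(m+1) - 2),
which is the closed form with r = m+1.
This completes the induction.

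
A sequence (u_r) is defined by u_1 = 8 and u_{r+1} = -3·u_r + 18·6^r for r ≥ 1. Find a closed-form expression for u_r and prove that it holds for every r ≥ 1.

Computing the first terms: u_1 = 8, u_2 = 84, u_3 = 396. This suggests u_r = -4(-3)^(r - 1) + 2·6^r.
When r = 1: the formula gives 8 = 8 = u_1.
Suppose the result is true for r = m, so u_m = -4(-3)^(m - 1) + 2·6^m.
Then u_{m+1} = -3·u_m + 18·6^m = -3·(-4(-3)^(m - 1) + 2·6^m) + 18·6^m = -4(-3)^m + 2·6^(m + 1) = -4(-3)^((m+1) - 1) + 2·6^(m+1),
which is the claimed formula at r = m+1.
This completes the induction.

u_r = -4(-3)^(r - 1) + 2·6^r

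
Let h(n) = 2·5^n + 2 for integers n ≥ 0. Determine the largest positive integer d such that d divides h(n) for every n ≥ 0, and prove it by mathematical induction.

Computing the first values: h(0) = 4 and h(1) = 12; gcd(4, 12) = 4, so d ≤ 4.
We prove 4 | 2·5^n + 2 for all n ≥ 0 by induction on n.
Base step (n = 0): h(0) = 4 = 4·(1), so 4 | h(0).
Suppose the result is true for n = i, i.e. 4 | h(i). Then
h(i+1) = 2·5^(i+1) + 2 = 5·(2·5^i + 2) - 8 = 5·h(i) - 8. The first term is divisible by 4 by the inductive hypothesis, and -8 is divisible by 4. Hence 4 | h(i+1).
By the principle of mathematical induction, the result holds for all n ≥ 0.
Therefore the largest such d is 4.

d = 4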